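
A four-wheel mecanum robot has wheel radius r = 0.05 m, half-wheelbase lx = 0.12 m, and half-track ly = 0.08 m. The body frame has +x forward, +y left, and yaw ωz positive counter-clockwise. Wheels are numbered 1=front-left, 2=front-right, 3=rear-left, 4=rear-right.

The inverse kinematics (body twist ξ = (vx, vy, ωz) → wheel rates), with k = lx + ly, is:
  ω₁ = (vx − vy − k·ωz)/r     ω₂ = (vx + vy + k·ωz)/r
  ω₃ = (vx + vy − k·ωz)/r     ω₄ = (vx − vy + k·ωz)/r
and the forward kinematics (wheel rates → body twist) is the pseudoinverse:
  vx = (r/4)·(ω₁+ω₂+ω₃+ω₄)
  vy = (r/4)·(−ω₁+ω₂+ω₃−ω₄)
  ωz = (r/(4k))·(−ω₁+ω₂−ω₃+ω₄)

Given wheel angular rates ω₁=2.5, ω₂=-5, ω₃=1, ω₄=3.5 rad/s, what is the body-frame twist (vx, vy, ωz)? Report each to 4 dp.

k = lx + ly = 0.12 + 0.08 = 0.2000
ω₁+ω₂+ω₃+ω₄ = 2.0000  →  vx = (0.05/4)·2.0000 = 0.0250
−ω₁+ω₂+ω₃−ω₄ = -10.0000  →  vy = (0.05/4)·-10.0000 = -0.1250
−ω₁+ω₂−ω₃+ω₄ = -5.0000  →  ωz = (0.05/0.8000)·-5.0000 = -0.3125

(0.0250, -0.1250, -0.3125)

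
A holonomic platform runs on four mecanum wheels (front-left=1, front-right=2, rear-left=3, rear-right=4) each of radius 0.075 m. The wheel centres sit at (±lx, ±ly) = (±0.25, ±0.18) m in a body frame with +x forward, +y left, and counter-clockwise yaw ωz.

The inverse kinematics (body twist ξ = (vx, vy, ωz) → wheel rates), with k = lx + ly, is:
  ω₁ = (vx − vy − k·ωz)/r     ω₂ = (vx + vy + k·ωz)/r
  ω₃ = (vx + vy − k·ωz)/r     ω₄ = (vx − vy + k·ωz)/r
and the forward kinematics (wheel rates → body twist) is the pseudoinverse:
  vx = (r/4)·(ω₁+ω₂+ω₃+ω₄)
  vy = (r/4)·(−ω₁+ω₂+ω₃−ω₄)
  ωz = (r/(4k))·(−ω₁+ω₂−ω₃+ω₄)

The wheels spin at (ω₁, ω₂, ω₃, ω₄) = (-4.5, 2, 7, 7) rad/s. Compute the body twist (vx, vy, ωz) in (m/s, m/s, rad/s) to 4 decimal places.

k = lx + ly = 0.25 + 0.18 = 0.4300
ω₁+ω₂+ω₃+ω₄ = 11.5000  →  vx = (0.075/4)·11.5000 = 0.2156
−ω₁+ω₂+ω₃−ω₄ = 6.5000  →  vy = (0.075/4)·6.5000 = 0.1219
−ω₁+ω₂−ω₃+ω₄ = 6.5000  →  ωz = (0.075/1.7200)·6.5000 = 0.2834

(0.2156, 0.1219, 0.2834)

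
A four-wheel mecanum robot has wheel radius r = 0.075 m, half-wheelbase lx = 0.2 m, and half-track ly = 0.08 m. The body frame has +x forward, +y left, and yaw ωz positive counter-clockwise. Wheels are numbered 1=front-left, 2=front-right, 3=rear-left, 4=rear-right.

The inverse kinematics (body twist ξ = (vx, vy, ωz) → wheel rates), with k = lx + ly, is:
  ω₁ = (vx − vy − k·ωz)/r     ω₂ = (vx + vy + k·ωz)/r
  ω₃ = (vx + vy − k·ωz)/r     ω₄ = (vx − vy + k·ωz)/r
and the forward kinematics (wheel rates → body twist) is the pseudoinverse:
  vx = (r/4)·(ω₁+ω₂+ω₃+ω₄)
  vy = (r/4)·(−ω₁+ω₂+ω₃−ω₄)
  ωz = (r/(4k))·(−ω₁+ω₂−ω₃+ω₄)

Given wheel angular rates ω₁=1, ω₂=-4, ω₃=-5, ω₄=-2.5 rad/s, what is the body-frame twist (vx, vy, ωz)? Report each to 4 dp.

(-0.1969, -0.1406, -0.1674)

k = lx + ly = 0.2 + 0.08 = 0.2800
ω₁+ω₂+ω₃+ω₄ = -10.5000  →  vx = (0.075/4)·-10.5000 = -0.1969
−ω₁+ω₂+ω₃−ω₄ = -7.5000  →  vy = (0.075/4)·-7.5000 = -0.1406
−ω₁+ω₂−ω₃+ω₄ = -2.5000  →  ωz = (0.075/1.1200)·-2.5000 = -0.1674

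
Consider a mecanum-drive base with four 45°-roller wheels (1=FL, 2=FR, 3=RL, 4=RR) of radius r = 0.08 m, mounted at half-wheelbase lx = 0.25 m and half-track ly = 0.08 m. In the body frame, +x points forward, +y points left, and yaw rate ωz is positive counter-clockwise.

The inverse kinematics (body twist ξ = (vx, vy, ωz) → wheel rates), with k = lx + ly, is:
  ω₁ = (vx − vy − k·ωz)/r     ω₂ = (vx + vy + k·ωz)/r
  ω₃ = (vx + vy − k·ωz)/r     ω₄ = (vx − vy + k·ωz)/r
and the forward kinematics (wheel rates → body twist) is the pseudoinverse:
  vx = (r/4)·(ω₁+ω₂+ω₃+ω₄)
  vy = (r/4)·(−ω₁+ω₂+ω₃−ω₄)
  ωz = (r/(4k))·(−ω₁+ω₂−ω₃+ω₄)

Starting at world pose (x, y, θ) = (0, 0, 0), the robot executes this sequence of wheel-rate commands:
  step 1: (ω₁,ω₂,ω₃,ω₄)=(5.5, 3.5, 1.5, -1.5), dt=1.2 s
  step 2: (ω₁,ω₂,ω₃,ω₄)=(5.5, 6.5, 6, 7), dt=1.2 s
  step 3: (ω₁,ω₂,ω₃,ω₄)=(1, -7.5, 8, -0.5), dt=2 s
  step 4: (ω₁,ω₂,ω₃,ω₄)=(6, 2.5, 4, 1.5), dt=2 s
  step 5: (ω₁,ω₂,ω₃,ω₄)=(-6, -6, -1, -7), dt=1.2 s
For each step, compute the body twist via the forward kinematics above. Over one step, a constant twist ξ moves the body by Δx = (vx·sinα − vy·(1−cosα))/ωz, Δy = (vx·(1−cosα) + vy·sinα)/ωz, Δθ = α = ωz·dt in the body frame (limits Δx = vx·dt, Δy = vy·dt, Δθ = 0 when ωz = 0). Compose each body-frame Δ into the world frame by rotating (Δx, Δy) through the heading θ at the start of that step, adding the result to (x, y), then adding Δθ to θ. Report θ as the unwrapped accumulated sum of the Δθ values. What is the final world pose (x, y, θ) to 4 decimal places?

step 1: ξ=(vx,vy,ωz)=(0.1800, 0.0200, -0.3030), dt=1.2 → body Δ=(0.2156, -0.0154, -0.3636) → world pose (0.2156, -0.0154, -0.3636)
step 2: ξ=(vx,vy,ωz)=(0.5000, 0.0000, 0.1212), dt=1.2 → body Δ=(0.5979, 0.0436, 0.1455) → world pose (0.7899, -0.1873, -0.2182)
step 3: ξ=(vx,vy,ωz)=(0.0200, 0.0000, -1.0303), dt=2.0 → body Δ=(0.0171, -0.0285, -2.0606) → world pose (0.8004, -0.2189, -2.2788)
step 4: ξ=(vx,vy,ωz)=(0.2800, -0.0200, -0.3636), dt=2.0 → body Δ=(0.4980, -0.2314, -0.7273) → world pose (0.3008, -0.4467, -3.0061)
step 5: ξ=(vx,vy,ωz)=(-0.4000, 0.1200, -0.3636), dt=1.2 → body Δ=(-0.4340, 0.2425, -0.4364) → world pose (0.7636, -0.6284, -3.4424)

(0.7636, -0.6284, -3.4424)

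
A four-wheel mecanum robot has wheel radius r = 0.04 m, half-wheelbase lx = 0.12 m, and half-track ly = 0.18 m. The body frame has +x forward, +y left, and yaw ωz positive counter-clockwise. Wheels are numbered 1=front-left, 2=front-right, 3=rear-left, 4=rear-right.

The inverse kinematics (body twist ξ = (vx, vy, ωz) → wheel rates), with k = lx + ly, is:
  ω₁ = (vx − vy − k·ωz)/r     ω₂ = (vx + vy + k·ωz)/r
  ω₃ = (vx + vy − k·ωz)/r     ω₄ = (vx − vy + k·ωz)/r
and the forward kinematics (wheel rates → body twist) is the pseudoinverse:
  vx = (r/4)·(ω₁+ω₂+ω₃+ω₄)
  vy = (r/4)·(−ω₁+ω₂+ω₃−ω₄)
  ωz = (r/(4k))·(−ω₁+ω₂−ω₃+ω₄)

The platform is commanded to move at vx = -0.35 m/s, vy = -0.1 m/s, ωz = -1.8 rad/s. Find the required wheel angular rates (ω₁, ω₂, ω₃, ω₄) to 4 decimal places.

k = lx + ly = 0.12 + 0.18 = 0.3000;  k·ωz = 0.3000·-1.8 = -0.5400
ω₁ (FL) = (vx − vy − k·ωz)/r = 0.2900/0.04 = 7.2500
ω₂ (FR) = (vx + vy + k·ωz)/r = -0.9900/0.04 = -24.7500
ω₃ (RL) = (vx + vy − k·ωz)/r = 0.0900/0.04 = 2.2500
ω₄ (RR) = (vx − vy + k·ωz)/r = -0.7900/0.04 = -19.7500

(7.2500, -24.7500, 2.2500, -19.7500)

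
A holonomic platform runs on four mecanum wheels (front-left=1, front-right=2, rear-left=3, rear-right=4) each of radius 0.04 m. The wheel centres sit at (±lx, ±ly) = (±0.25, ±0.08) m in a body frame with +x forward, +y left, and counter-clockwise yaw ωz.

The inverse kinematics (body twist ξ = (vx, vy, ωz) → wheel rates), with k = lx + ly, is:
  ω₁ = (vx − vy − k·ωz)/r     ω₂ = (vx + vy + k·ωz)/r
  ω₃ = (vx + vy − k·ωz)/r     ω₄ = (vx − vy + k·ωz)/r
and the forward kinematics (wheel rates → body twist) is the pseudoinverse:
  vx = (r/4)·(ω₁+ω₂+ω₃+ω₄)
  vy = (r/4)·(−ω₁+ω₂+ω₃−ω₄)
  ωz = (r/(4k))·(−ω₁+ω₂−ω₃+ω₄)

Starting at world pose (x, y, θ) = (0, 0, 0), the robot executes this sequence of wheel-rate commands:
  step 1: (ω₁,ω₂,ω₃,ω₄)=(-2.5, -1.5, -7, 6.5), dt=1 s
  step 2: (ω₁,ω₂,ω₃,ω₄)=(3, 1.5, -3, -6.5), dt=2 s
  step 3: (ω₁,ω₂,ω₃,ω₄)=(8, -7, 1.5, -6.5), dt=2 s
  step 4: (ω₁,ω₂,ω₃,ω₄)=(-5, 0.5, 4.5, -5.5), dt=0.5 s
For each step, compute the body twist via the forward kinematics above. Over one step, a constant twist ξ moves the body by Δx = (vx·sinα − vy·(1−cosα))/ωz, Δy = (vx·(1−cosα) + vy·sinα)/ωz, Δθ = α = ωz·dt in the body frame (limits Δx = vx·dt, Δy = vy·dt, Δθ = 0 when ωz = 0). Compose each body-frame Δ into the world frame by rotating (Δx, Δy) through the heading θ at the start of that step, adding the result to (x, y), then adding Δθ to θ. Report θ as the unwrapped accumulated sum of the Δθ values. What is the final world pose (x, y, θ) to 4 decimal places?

(-0.1874, -0.1431, -1.3258)

step 1: ξ=(vx,vy,ωz)=(-0.0450, -0.1250, 0.4394), dt=1.0 → body Δ=(-0.0165, -0.1307, 0.4394) → world pose (-0.0165, -0.1307, 0.4394)
step 2: ξ=(vx,vy,ωz)=(-0.0500, 0.0200, -0.1515), dt=2.0 → body Δ=(-0.0925, 0.0544, -0.3030) → world pose (-0.1234, -0.1208, 0.1364)
step 3: ξ=(vx,vy,ωz)=(-0.0400, -0.0700, -0.6970), dt=2.0 → body Δ=(-0.1393, -0.0516, -1.3939) → world pose (-0.2543, -0.1908, -1.2576)
step 4: ξ=(vx,vy,ωz)=(-0.0550, 0.1550, -0.1364), dt=0.5 → body Δ=(-0.0248, 0.0784, -0.0682) → world pose (-0.1874, -0.1431, -1.3258)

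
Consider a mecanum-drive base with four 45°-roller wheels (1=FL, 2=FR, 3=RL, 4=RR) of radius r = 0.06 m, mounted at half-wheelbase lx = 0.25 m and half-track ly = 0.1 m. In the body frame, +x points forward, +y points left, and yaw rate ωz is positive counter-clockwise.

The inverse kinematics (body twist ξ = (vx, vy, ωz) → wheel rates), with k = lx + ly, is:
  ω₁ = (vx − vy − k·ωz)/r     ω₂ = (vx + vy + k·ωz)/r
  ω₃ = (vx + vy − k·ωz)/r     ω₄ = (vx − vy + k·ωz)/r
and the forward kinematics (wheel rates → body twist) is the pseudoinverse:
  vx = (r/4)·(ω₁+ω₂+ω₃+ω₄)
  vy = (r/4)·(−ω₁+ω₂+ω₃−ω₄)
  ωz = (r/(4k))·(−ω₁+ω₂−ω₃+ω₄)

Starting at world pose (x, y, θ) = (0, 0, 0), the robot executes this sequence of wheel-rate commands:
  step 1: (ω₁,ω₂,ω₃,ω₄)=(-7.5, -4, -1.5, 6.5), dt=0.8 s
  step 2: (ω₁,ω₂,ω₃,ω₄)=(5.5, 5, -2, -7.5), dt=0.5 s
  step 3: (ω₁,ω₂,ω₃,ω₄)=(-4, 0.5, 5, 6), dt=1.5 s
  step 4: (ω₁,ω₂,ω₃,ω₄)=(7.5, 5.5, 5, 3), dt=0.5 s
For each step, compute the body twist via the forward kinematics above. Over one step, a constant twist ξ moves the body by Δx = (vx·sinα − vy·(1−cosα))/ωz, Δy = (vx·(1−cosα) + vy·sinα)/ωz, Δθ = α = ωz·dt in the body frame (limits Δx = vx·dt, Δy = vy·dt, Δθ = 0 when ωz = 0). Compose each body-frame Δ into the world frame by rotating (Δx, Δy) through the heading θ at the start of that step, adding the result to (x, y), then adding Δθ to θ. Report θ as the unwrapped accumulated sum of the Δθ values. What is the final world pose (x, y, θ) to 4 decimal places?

(0.1796, 0.1986, 0.5336)

step 1: ξ=(vx,vy,ωz)=(-0.0975, -0.0675, 0.4929), dt=0.8 → body Δ=(-0.0655, -0.0678, 0.3943) → world pose (-0.0655, -0.0678, 0.3943)
step 2: ξ=(vx,vy,ωz)=(0.0150, 0.0750, -0.2571), dt=0.5 → body Δ=(0.0099, 0.0369, -0.1286) → world pose (-0.0705, -0.0299, 0.2657)
step 3: ξ=(vx,vy,ωz)=(0.1125, 0.0525, 0.2357), dt=1.5 → body Δ=(0.1515, 0.1066, 0.3536) → world pose (0.0476, 0.1128, 0.6193)
step 4: ξ=(vx,vy,ωz)=(0.3150, 0.0000, -0.1714), dt=0.5 → body Δ=(0.1573, -0.0067, -0.0857) → world pose (0.1796, 0.1986, 0.5336)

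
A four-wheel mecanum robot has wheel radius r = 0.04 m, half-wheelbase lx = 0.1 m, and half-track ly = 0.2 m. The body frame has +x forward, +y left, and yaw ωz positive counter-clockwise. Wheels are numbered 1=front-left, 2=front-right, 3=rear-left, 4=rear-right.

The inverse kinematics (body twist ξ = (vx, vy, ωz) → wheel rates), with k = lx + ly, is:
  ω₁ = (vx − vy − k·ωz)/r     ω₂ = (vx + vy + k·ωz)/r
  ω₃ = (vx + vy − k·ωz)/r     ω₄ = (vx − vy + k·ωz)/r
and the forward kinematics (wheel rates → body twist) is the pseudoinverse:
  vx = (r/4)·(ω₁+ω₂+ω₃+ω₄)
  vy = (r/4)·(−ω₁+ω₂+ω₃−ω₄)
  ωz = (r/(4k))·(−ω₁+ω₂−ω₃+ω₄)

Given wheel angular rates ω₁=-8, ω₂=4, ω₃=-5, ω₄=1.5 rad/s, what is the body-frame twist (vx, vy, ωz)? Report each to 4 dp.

k = lx + ly = 0.1 + 0.2 = 0.3000
ω₁+ω₂+ω₃+ω₄ = -7.5000  →  vx = (0.04/4)·-7.5000 = -0.0750
−ω₁+ω₂+ω₃−ω₄ = 5.5000  →  vy = (0.04/4)·5.5000 = 0.0550
−ω₁+ω₂−ω₃+ω₄ = 18.5000  →  ωz = (0.04/1.2000)·18.5000 = 0.6167

(-0.0750, 0.0550, 0.6167)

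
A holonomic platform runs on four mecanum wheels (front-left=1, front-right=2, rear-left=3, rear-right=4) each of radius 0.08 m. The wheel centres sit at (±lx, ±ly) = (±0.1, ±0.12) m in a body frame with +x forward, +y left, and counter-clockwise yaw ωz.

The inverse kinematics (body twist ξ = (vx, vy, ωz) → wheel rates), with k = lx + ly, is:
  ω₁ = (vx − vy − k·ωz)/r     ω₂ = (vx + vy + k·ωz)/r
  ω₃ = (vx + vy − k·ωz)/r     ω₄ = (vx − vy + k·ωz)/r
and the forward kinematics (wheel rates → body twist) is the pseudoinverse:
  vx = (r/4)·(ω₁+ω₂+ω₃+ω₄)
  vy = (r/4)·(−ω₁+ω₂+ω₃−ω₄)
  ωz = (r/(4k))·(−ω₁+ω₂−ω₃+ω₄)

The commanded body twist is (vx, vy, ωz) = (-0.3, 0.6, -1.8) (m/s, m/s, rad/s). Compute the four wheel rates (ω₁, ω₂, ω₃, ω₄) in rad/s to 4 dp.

(-6.3000, -1.2000, 8.7000, -16.2000)

k = lx + ly = 0.1 + 0.12 = 0.2200;  k·ωz = 0.2200·-1.8 = -0.3960
ω₁ (FL) = (vx − vy − k·ωz)/r = -0.5040/0.08 = -6.3000
ω₂ (FR) = (vx + vy + k·ωz)/r = -0.0960/0.08 = -1.2000
ω₃ (RL) = (vx + vy − k·ωz)/r = 0.6960/0.08 = 8.7000
ω₄ (RR) = (vx − vy + k·ωz)/r = -1.2960/0.08 = -16.2000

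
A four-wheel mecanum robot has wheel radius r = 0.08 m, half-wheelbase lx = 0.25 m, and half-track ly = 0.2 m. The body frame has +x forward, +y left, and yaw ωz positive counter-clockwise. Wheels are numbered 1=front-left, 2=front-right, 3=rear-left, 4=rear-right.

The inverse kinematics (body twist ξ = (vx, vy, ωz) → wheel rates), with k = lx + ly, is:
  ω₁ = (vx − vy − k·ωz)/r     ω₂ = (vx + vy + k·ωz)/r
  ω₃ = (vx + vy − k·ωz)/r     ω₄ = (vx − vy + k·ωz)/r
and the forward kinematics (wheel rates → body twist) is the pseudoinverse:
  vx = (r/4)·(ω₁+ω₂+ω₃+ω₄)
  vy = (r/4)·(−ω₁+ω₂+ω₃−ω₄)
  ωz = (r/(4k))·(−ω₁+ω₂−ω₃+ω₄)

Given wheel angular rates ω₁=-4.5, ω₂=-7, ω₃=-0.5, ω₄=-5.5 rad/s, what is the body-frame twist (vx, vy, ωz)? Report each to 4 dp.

(-0.3500, 0.0500, -0.3333)

k = lx + ly = 0.25 + 0.2 = 0.4500
ω₁+ω₂+ω₃+ω₄ = -17.5000  →  vx = (0.08/4)·-17.5000 = -0.3500
−ω₁+ω₂+ω₃−ω₄ = 2.5000  →  vy = (0.08/4)·2.5000 = 0.0500
−ω₁+ω₂−ω₃+ω₄ = -7.5000  →  ωz = (0.08/1.8000)·-7.5000 = -0.3333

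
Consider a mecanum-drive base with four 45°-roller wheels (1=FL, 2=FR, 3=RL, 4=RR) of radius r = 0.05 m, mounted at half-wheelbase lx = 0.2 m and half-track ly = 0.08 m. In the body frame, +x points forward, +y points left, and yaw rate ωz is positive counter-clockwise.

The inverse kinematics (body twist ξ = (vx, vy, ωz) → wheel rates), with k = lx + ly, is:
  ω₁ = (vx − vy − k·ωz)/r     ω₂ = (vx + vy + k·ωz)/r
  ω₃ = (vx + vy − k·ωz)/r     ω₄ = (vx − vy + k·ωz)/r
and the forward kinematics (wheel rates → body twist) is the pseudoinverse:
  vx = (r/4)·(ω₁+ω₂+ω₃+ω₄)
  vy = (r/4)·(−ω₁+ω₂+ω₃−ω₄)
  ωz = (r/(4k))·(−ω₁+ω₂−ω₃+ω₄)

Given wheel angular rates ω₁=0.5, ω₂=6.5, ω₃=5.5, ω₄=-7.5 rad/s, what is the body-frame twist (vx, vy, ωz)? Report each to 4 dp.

(0.0625, 0.2375, -0.3125)

k = lx + ly = 0.2 + 0.08 = 0.2800
ω₁+ω₂+ω₃+ω₄ = 5.0000  →  vx = (0.05/4)·5.0000 = 0.0625
−ω₁+ω₂+ω₃−ω₄ = 19.0000  →  vy = (0.05/4)·19.0000 = 0.2375
−ω₁+ω₂−ω₃+ω₄ = -7.0000  →  ωz = (0.05/1.1200)·-7.0000 = -0.3125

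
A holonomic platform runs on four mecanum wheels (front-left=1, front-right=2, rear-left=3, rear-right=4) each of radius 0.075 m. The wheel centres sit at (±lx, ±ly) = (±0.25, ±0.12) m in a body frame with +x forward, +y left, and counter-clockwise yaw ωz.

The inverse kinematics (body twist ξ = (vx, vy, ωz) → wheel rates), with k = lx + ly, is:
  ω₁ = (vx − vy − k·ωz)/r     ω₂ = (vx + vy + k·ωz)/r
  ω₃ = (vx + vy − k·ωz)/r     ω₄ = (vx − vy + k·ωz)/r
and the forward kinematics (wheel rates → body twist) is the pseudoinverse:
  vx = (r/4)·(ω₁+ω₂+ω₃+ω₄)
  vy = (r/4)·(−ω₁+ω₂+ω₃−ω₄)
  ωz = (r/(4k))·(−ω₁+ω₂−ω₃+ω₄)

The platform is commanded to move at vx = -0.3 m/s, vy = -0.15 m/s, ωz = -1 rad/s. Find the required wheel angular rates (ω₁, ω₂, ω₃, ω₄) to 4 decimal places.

k = lx + ly = 0.25 + 0.12 = 0.3700;  k·ωz = 0.3700·-1 = -0.3700
ω₁ (FL) = (vx − vy − k·ωz)/r = 0.2200/0.075 = 2.9333
ω₂ (FR) = (vx + vy + k·ωz)/r = -0.8200/0.075 = -10.9333
ω₃ (RL) = (vx + vy − k·ωz)/r = -0.0800/0.075 = -1.0667
ω₄ (RR) = (vx − vy + k·ωz)/r = -0.5200/0.075 = -6.9333

(2.9333, -10.9333, -1.0667, -6.9333)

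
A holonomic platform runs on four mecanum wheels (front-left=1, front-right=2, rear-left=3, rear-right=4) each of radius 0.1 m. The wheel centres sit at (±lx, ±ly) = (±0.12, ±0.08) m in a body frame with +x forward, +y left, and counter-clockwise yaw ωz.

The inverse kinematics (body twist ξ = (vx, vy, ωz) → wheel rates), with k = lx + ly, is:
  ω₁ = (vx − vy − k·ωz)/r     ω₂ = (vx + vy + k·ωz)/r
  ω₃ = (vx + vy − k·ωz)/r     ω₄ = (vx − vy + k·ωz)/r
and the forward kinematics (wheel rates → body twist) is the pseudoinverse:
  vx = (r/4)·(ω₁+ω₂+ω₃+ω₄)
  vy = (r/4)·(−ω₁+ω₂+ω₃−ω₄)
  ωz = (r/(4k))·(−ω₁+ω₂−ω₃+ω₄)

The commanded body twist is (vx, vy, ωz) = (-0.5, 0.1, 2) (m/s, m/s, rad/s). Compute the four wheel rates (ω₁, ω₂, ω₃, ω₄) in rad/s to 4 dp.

(-10.0000, 0.0000, -8.0000, -2.0000)

k = lx + ly = 0.12 + 0.08 = 0.2000;  k·ωz = 0.2000·2 = 0.4000
ω₁ (FL) = (vx − vy − k·ωz)/r = -1.0000/0.1 = -10.0000
ω₂ (FR) = (vx + vy + k·ωz)/r = 0.0000/0.1 = 0.0000
ω₃ (RL) = (vx + vy − k·ωz)/r = -0.8000/0.1 = -8.0000
ω₄ (RR) = (vx − vy + k·ωz)/r = -0.2000/0.1 = -2.0000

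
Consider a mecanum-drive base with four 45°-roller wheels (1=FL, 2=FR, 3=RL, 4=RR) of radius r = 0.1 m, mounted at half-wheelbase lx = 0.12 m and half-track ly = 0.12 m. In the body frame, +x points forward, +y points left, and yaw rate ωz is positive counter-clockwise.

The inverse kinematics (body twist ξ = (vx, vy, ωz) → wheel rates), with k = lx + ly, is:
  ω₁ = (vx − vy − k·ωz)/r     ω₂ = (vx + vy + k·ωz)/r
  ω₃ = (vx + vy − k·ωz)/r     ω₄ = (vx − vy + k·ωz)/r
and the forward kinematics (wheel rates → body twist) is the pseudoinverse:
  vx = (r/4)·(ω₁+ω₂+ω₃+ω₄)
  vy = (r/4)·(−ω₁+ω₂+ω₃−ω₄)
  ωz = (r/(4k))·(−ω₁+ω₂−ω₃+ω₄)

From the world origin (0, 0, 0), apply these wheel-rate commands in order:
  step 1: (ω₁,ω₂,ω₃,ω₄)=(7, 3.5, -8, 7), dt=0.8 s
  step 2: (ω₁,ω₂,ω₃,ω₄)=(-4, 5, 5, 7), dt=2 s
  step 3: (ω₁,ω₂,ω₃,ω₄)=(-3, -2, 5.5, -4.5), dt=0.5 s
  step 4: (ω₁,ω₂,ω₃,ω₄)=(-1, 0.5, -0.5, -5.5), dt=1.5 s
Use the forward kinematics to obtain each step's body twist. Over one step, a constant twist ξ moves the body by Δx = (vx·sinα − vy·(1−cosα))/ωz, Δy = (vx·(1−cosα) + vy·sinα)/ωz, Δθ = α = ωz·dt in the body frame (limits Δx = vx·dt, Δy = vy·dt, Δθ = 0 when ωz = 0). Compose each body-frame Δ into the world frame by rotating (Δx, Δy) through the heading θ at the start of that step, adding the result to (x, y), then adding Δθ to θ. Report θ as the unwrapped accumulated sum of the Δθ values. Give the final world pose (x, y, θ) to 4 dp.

step 1: ξ=(vx,vy,ωz)=(0.2375, -0.4625, 1.1979), dt=0.8 → body Δ=(0.3264, -0.2316, 0.9583) → world pose (0.3264, -0.2316, 0.9583)
step 2: ξ=(vx,vy,ωz)=(0.3250, 0.1750, 1.1458), dt=2.0 → body Δ=(-0.0405, 0.5856, 2.2917) → world pose (-0.1760, 0.0719, 3.2500)
step 3: ξ=(vx,vy,ωz)=(-0.1000, 0.2750, -0.9375), dt=0.5 → body Δ=(-0.0165, 0.1440, -0.4688) → world pose (-0.1440, -0.0695, 2.7813)
step 4: ξ=(vx,vy,ωz)=(-0.1625, 0.1625, -0.3646), dt=1.5 → body Δ=(-0.1668, 0.2968, -0.5469) → world pose (-0.0926, -0.4060, 2.2344)

(-0.0926, -0.4060, 2.2344)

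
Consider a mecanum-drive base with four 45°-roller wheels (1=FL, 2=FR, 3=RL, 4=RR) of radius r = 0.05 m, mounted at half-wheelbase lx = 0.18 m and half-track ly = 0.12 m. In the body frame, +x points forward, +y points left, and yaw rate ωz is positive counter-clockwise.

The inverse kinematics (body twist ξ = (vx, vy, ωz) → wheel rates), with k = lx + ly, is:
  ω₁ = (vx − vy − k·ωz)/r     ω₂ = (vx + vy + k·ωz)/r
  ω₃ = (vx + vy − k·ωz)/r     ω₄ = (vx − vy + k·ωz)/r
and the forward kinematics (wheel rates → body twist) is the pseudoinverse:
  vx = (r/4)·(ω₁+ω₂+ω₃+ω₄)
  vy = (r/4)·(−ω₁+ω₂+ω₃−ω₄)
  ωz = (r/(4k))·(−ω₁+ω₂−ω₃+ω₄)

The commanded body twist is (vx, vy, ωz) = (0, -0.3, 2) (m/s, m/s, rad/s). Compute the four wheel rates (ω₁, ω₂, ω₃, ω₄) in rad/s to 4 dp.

k = lx + ly = 0.18 + 0.12 = 0.3000;  k·ωz = 0.3000·2 = 0.6000
ω₁ (FL) = (vx − vy − k·ωz)/r = -0.3000/0.05 = -6.0000
ω₂ (FR) = (vx + vy + k·ωz)/r = 0.3000/0.05 = 6.0000
ω₃ (RL) = (vx + vy − k·ωz)/r = -0.9000/0.05 = -18.0000
ω₄ (RR) = (vx − vy + k·ωz)/r = 0.9000/0.05 = 18.0000

(-6.0000, 6.0000, -18.0000, 18.0000)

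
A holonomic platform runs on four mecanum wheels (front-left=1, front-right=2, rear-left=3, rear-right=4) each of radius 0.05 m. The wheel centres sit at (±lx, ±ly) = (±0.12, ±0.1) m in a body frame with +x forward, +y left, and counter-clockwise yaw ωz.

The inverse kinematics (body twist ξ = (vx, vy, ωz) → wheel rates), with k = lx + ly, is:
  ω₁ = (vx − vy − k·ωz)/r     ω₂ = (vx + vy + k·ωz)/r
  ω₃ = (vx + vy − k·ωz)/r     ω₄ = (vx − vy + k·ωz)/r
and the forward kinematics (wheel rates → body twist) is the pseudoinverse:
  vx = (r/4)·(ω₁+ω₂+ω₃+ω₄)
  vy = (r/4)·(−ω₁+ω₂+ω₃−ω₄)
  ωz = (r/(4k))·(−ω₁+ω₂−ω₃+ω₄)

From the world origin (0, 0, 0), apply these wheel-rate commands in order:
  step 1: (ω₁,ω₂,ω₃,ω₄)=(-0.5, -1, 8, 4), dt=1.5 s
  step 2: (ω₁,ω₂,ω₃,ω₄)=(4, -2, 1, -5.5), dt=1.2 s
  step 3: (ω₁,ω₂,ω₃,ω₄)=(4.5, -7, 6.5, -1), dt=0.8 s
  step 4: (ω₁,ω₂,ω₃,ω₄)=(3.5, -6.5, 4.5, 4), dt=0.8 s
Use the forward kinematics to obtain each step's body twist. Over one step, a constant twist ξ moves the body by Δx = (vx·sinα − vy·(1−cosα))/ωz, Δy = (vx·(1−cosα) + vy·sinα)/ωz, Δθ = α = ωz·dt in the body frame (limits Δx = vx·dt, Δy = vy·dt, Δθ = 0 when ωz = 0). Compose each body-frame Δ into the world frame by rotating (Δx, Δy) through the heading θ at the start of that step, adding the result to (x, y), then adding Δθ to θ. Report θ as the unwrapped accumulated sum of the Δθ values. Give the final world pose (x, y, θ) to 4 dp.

(0.0377, 0.0590, -2.5767)

step 1: ξ=(vx,vy,ωz)=(0.1313, 0.0438, -0.2557), dt=1.5 → body Δ=(0.2045, 0.0267, -0.3835) → world pose (0.2045, 0.0267, -0.3835)
step 2: ξ=(vx,vy,ωz)=(-0.0312, 0.0063, -0.7102), dt=1.2 → body Δ=(-0.0301, 0.0217, -0.8523) → world pose (0.1847, 0.0581, -1.2358)
step 3: ξ=(vx,vy,ωz)=(0.0375, -0.0500, -1.0795), dt=0.8 → body Δ=(0.0102, -0.0474, -0.8636) → world pose (0.1433, 0.0329, -2.0994)
step 4: ξ=(vx,vy,ωz)=(0.0688, -0.1188, -0.5966), dt=0.8 → body Δ=(0.0307, -0.1043, -0.4773) → world pose (0.0377, 0.0590, -2.5767)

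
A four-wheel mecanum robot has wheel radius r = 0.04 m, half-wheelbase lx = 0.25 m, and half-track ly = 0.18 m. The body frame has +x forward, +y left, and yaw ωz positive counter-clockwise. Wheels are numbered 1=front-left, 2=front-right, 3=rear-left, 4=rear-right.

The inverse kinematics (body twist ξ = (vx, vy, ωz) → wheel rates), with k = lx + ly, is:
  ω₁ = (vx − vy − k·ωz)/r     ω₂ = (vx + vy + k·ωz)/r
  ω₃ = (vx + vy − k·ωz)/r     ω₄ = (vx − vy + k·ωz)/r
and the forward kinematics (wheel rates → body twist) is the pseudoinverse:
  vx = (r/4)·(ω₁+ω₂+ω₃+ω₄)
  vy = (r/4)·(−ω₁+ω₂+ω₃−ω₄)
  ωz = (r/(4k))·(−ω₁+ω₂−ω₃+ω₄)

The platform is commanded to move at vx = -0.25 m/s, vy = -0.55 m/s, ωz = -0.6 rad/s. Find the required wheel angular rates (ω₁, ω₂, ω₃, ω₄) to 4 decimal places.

(13.9500, -26.4500, -13.5500, 1.0500)

k = lx + ly = 0.25 + 0.18 = 0.4300;  k·ωz = 0.4300·-0.6 = -0.2580
ω₁ (FL) = (vx − vy − k·ωz)/r = 0.5580/0.04 = 13.9500
ω₂ (FR) = (vx + vy + k·ωz)/r = -1.0580/0.04 = -26.4500
ω₃ (RL) = (vx + vy − k·ωz)/r = -0.5420/0.04 = -13.5500
ω₄ (RR) = (vx − vy + k·ωz)/r = 0.0420/0.04 = 1.0500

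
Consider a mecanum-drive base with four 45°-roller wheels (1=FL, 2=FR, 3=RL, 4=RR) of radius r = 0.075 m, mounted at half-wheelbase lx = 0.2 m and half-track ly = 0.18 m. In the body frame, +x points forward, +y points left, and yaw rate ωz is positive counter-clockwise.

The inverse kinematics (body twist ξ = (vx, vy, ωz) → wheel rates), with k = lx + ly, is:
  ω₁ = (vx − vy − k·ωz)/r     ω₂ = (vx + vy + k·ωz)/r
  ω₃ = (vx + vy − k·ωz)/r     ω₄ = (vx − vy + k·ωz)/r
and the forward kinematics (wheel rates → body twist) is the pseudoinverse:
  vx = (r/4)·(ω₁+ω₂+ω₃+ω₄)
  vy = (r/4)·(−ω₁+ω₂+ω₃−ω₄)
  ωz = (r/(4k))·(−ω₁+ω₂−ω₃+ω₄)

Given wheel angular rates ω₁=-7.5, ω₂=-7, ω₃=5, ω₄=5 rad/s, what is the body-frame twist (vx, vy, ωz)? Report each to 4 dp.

(-0.0844, 0.0094, 0.0247)

k = lx + ly = 0.2 + 0.18 = 0.3800
ω₁+ω₂+ω₃+ω₄ = -4.5000  →  vx = (0.075/4)·-4.5000 = -0.0844
−ω₁+ω₂+ω₃−ω₄ = 0.5000  →  vy = (0.075/4)·0.5000 = 0.0094
−ω₁+ω₂−ω₃+ω₄ = 0.5000  →  ωz = (0.075/1.5200)·0.5000 = 0.0247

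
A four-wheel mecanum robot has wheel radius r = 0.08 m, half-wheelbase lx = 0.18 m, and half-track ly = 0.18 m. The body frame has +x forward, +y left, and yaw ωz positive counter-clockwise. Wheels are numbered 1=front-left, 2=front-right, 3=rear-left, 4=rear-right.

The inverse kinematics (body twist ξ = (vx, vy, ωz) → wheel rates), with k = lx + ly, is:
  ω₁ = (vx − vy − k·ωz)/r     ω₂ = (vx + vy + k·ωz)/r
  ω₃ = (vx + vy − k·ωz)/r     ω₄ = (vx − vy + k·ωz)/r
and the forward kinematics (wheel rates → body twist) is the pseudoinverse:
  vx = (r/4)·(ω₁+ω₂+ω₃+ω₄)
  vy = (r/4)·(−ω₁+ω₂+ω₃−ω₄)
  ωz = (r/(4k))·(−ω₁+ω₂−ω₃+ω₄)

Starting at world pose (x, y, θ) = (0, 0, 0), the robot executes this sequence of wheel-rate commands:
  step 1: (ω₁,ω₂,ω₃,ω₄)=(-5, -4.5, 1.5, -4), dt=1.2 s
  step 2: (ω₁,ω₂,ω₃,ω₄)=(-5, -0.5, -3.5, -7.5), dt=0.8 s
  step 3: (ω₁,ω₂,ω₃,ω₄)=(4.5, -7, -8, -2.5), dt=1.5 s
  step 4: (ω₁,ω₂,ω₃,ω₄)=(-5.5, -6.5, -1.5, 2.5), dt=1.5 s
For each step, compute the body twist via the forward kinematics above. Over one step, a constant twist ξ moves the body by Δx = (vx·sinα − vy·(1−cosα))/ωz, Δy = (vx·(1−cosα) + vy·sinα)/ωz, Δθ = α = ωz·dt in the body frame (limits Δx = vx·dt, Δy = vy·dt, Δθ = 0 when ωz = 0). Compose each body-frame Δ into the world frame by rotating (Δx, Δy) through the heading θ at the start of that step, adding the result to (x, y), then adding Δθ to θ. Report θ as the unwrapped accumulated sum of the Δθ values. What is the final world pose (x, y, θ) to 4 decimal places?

(-1.4110, 0.2723, -0.5611)

step 1: ξ=(vx,vy,ωz)=(-0.2400, 0.1200, -0.2778), dt=1.2 → body Δ=(-0.2589, 0.1889, -0.3333) → world pose (-0.2589, 0.1889, -0.3333)
step 2: ξ=(vx,vy,ωz)=(-0.3300, 0.1700, 0.0278), dt=0.8 → body Δ=(-0.2655, 0.1331, 0.0222) → world pose (-0.4663, 0.4015, -0.3111)
step 3: ξ=(vx,vy,ωz)=(-0.2600, -0.3400, -0.3333), dt=1.5 → body Δ=(-0.4988, -0.3935, -0.5000) → world pose (-1.0616, 0.1796, -0.8111)
step 4: ξ=(vx,vy,ωz)=(-0.2200, -0.1000, 0.1667), dt=1.5 → body Δ=(-0.3079, -0.1895, 0.2500) → world pose (-1.4110, 0.2723, -0.5611)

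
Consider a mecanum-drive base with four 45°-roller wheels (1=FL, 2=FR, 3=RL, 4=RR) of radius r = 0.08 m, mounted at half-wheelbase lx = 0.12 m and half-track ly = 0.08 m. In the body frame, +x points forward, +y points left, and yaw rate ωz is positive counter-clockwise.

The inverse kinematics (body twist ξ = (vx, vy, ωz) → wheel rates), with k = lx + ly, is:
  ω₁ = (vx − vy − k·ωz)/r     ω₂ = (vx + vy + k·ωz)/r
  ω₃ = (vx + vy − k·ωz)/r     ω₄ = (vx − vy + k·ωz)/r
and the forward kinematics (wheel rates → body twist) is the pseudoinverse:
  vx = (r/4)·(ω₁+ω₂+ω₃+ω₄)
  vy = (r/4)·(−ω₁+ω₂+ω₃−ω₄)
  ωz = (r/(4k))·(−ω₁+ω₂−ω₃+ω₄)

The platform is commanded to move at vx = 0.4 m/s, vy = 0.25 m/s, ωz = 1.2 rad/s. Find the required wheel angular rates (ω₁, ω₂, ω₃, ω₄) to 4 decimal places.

(-1.1250, 11.1250, 5.1250, 4.8750)

k = lx + ly = 0.12 + 0.08 = 0.2000;  k·ωz = 0.2000·1.2 = 0.2400
ω₁ (FL) = (vx − vy − k·ωz)/r = -0.0900/0.08 = -1.1250
ω₂ (FR) = (vx + vy + k·ωz)/r = 0.8900/0.08 = 11.1250
ω₃ (RL) = (vx + vy − k·ωz)/r = 0.4100/0.08 = 5.1250
ω₄ (RR) = (vx − vy + k·ωz)/r = 0.3900/0.08 = 4.8750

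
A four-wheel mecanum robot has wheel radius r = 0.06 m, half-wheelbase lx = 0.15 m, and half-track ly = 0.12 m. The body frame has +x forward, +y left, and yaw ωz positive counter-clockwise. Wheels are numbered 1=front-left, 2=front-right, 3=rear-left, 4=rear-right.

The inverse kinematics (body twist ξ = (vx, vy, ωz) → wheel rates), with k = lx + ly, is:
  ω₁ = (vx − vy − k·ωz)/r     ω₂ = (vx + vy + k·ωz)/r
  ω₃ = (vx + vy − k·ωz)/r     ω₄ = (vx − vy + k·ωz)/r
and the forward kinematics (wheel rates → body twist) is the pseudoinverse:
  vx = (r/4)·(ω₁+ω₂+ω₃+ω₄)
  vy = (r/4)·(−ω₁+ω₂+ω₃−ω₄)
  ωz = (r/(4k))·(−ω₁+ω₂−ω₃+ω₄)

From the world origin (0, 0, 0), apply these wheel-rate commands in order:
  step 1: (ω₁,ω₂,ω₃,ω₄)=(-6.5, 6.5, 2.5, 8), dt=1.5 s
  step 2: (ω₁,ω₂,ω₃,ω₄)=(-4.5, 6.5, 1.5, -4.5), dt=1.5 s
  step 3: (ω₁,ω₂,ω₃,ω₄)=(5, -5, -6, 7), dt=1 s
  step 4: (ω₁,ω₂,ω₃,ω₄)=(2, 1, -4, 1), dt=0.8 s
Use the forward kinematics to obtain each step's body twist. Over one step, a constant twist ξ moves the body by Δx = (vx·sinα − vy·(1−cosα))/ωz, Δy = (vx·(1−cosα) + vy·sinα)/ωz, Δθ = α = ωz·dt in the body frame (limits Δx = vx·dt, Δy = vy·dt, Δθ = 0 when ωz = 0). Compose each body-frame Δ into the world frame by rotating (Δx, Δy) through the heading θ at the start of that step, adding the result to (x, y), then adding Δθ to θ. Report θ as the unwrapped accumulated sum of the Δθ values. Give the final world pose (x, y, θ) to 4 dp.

step 1: ξ=(vx,vy,ωz)=(0.1575, 0.1125, 1.0278), dt=1.5 → body Δ=(0.0469, 0.2582, 1.5417) → world pose (0.0469, 0.2582, 1.5417)
step 2: ξ=(vx,vy,ωz)=(-0.0150, 0.2550, 0.2778), dt=1.5 → body Δ=(-0.1004, 0.3669, 0.4167) → world pose (-0.3228, 0.1685, 1.9583)
step 3: ξ=(vx,vy,ωz)=(0.0150, -0.3450, 0.1667), dt=1.0 → body Δ=(0.0436, -0.3422, 0.1667) → world pose (-0.0225, 0.3382, 2.1250)
step 4: ξ=(vx,vy,ωz)=(0.0000, -0.0900, 0.2222), dt=0.8 → body Δ=(0.0064, -0.0716, 0.1778) → world pose (0.0351, 0.3813, 2.3028)

(0.0351, 0.3813, 2.3028)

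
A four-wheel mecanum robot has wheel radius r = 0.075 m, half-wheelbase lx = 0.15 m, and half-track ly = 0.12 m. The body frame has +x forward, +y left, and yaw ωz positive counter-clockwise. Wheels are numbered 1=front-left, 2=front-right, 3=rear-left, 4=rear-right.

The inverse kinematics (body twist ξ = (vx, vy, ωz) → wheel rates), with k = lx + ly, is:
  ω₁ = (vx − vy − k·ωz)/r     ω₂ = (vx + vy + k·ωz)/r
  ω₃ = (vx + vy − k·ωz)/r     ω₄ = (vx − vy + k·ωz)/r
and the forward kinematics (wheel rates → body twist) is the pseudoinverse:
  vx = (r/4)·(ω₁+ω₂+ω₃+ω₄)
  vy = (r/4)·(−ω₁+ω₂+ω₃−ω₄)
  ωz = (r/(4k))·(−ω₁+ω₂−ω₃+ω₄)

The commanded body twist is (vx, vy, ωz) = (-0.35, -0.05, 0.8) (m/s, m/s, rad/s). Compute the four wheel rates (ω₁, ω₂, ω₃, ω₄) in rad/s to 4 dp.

k = lx + ly = 0.15 + 0.12 = 0.2700;  k·ωz = 0.2700·0.8 = 0.2160
ω₁ (FL) = (vx − vy − k·ωz)/r = -0.5160/0.075 = -6.8800
ω₂ (FR) = (vx + vy + k·ωz)/r = -0.1840/0.075 = -2.4533
ω₃ (RL) = (vx + vy − k·ωz)/r = -0.6160/0.075 = -8.2133
ω₄ (RR) = (vx − vy + k·ωz)/r = -0.0840/0.075 = -1.1200

(-6.8800, -2.4533, -8.2133, -1.1200)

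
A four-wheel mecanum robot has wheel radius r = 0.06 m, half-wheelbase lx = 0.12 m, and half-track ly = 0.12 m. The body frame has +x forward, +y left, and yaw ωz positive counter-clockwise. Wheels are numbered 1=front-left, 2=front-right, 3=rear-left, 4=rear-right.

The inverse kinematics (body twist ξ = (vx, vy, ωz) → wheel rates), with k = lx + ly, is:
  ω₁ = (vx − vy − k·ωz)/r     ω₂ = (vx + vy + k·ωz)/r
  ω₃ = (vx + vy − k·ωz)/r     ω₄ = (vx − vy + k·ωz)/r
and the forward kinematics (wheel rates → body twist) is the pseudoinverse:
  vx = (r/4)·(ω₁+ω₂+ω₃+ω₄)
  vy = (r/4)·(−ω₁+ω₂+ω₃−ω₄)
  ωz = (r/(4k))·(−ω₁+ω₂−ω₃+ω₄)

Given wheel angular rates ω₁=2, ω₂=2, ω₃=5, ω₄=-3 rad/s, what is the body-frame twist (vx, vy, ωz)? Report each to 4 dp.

k = lx + ly = 0.12 + 0.12 = 0.2400
ω₁+ω₂+ω₃+ω₄ = 6.0000  →  vx = (0.06/4)·6.0000 = 0.0900
−ω₁+ω₂+ω₃−ω₄ = 8.0000  →  vy = (0.06/4)·8.0000 = 0.1200
−ω₁+ω₂−ω₃+ω₄ = -8.0000  →  ωz = (0.06/0.9600)·-8.0000 = -0.5000

(0.0900, 0.1200, -0.5000)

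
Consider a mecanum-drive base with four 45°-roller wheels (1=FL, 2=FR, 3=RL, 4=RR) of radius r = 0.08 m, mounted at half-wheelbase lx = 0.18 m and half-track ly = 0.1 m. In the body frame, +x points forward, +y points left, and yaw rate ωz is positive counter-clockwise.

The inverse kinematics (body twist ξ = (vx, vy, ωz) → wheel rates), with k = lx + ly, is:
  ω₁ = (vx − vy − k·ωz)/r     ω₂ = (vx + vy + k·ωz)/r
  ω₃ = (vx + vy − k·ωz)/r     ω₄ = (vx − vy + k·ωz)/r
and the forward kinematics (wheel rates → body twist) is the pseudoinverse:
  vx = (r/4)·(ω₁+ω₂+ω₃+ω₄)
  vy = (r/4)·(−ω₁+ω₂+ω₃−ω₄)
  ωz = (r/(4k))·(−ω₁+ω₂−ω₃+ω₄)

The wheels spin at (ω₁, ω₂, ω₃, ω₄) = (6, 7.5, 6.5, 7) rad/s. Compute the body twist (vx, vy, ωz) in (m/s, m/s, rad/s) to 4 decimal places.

k = lx + ly = 0.18 + 0.1 = 0.2800
ω₁+ω₂+ω₃+ω₄ = 27.0000  →  vx = (0.08/4)·27.0000 = 0.5400
−ω₁+ω₂+ω₃−ω₄ = 1.0000  →  vy = (0.08/4)·1.0000 = 0.0200
−ω₁+ω₂−ω₃+ω₄ = 2.0000  →  ωz = (0.08/1.1200)·2.0000 = 0.1429

(0.5400, 0.0200, 0.1429)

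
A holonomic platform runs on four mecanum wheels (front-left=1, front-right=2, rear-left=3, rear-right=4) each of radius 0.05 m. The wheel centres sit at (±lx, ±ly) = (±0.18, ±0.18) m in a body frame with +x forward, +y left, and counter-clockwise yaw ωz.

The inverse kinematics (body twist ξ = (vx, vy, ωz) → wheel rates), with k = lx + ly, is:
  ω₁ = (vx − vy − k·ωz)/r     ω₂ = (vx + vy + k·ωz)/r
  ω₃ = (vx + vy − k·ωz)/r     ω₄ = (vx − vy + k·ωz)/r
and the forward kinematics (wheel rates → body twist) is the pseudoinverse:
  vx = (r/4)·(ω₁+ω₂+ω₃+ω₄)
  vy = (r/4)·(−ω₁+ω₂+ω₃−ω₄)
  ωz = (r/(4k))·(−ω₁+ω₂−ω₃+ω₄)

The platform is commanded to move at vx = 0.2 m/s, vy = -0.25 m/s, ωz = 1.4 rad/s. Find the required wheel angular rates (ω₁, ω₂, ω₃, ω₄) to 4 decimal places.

k = lx + ly = 0.18 + 0.18 = 0.3600;  k·ωz = 0.3600·1.4 = 0.5040
ω₁ (FL) = (vx − vy − k·ωz)/r = -0.0540/0.05 = -1.0800
ω₂ (FR) = (vx + vy + k·ωz)/r = 0.4540/0.05 = 9.0800
ω₃ (RL) = (vx + vy − k·ωz)/r = -0.5540/0.05 = -11.0800
ω₄ (RR) = (vx − vy + k·ωz)/r = 0.9540/0.05 = 19.0800

(-1.0800, 9.0800, -11.0800, 19.0800)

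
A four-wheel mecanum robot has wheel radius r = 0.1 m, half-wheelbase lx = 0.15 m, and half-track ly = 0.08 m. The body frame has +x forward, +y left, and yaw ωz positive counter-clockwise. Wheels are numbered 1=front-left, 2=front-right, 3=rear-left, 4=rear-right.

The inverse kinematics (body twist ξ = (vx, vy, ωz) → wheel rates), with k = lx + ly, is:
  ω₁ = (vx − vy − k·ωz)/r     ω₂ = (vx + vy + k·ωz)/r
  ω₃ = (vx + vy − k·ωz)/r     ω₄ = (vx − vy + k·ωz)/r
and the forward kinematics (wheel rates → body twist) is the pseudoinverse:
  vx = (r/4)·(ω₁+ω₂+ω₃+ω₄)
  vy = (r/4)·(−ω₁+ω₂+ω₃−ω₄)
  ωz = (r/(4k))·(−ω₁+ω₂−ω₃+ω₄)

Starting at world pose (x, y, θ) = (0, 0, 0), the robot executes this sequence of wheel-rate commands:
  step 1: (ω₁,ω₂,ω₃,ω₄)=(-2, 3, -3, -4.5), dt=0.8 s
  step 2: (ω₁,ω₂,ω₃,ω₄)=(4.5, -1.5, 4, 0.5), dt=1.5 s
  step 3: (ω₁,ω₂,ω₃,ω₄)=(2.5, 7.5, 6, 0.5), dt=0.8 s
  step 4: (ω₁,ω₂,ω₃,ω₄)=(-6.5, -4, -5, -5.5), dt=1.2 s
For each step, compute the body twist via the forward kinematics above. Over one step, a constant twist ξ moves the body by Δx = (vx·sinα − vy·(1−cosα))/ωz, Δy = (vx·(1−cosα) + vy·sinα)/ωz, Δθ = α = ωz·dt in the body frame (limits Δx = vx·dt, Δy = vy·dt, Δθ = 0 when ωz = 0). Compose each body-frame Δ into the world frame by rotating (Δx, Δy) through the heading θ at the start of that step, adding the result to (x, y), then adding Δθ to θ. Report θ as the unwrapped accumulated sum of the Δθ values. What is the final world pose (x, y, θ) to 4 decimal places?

(0.1696, 0.2774, -1.0272)

step 1: ξ=(vx,vy,ωz)=(-0.1625, 0.1625, 0.3804), dt=0.8 → body Δ=(-0.1476, 0.1084, 0.3043) → world pose (-0.1476, 0.1084, 0.3043)
step 2: ξ=(vx,vy,ωz)=(0.1875, -0.0625, -1.0326), dt=1.5 → body Δ=(0.1223, -0.2381, -1.5489) → world pose (0.0404, -0.0821, -1.2446)
step 3: ξ=(vx,vy,ωz)=(0.4125, 0.2625, -0.0543), dt=0.8 → body Δ=(0.3345, 0.2028, -0.0435) → world pose (0.3397, -0.3340, -1.2880)
step 4: ξ=(vx,vy,ωz)=(-0.5250, 0.0750, 0.2174), dt=1.2 → body Δ=(-0.6346, 0.0073, 0.2609) → world pose (0.1696, 0.2774, -1.0272)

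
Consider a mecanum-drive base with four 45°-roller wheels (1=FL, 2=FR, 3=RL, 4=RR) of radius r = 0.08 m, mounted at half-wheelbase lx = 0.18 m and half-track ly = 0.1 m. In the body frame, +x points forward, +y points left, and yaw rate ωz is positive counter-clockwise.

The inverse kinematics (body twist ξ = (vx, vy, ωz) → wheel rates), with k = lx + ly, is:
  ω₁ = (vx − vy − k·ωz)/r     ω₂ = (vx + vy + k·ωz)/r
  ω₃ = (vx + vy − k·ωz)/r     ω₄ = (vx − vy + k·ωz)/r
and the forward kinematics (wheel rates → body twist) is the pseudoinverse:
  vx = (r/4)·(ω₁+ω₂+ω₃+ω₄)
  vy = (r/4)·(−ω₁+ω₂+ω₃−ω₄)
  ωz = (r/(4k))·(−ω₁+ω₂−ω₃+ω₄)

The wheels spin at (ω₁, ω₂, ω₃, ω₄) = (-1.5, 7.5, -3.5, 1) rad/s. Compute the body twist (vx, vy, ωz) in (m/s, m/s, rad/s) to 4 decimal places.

(0.0700, 0.0900, 0.9643)

k = lx + ly = 0.18 + 0.1 = 0.2800
ω₁+ω₂+ω₃+ω₄ = 3.5000  →  vx = (0.08/4)·3.5000 = 0.0700
−ω₁+ω₂+ω₃−ω₄ = 4.5000  →  vy = (0.08/4)·4.5000 = 0.0900
−ω₁+ω₂−ω₃+ω₄ = 13.5000  →  ωz = (0.08/1.1200)·13.5000 = 0.9643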